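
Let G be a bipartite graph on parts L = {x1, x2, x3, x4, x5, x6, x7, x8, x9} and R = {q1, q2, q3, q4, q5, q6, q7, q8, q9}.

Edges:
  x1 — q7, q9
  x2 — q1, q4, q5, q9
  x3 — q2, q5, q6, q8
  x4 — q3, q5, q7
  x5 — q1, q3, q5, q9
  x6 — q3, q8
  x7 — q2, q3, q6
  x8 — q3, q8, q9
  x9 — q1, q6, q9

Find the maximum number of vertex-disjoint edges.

For example, pair x1–q7, x2–q4, x3–q8, x4–q5, x5–q1, x6–q3, x7–q2, x8–q9, x9–q6.
This saturates every left vertex, so 9 is the maximum.

9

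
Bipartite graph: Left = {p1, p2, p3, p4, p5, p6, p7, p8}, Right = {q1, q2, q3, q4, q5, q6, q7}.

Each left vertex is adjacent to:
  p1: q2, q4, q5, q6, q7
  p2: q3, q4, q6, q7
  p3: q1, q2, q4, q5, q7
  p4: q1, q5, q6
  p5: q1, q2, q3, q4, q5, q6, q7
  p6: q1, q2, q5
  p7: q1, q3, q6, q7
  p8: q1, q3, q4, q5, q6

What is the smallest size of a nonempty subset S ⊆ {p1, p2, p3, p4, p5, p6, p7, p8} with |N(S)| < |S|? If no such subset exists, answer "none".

8

Take S = {p1, p2, p3, p4, p5, p6, p7, p8}. Its neighbourhood is {q1, q2, q3, q4, q5, q6, q7}, so |N(S)| = 7 < |S| = 8.
Every subset of size less than 8 has at least as many neighbours as members, so 8 is the minimum.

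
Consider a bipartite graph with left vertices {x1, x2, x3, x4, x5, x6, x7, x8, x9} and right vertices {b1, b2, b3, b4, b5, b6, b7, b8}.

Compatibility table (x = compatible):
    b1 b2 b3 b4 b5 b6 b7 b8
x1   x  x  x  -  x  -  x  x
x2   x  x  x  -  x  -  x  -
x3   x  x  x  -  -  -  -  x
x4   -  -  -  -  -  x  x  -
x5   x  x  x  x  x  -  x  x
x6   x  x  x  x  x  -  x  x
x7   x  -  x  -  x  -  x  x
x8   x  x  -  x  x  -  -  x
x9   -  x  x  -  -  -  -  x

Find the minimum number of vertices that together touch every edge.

8

{x4, b1, b2, b3, b4, b5, b7, b8} is a vertex cover of size 8: every edge has an endpoint in this set.
No smaller cover exists because x1–b8, x2–b2, x3–b3, x4–b6, x5–b4, x6–b7, x7–b5, x8–b1 is a matching of size 8, and a cover must include an endpoint of each of these disjoint edges (König's theorem).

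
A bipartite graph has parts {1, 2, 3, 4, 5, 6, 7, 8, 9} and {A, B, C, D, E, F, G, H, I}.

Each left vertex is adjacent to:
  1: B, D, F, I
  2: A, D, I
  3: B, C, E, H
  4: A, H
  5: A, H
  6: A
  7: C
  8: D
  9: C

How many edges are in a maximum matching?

One maximum matching: 1→F, 2→I, 3→B, 4→A, 5→H, 7→C, 8→D.
The set {4, 5, 6, 7, 9} has only 3 neighbours ({A, C, H}), so by Hall's theorem at most 7 of the 9 left vertices can be matched.

7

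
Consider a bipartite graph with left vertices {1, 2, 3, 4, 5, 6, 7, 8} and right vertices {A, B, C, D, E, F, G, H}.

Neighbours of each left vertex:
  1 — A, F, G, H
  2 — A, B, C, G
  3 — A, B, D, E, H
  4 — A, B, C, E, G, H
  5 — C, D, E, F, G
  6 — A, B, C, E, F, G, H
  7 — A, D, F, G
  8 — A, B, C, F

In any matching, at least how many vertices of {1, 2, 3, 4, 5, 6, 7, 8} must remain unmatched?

0

One maximum matching: 1-G, 2-C, 3-E, 4-H, 5-D, 6-A, 7-F, 8-B.
This saturates every left vertex, so 8 is the maximum.
That matches 8 of the 8, leaving 0 unmatched; no matching can do better.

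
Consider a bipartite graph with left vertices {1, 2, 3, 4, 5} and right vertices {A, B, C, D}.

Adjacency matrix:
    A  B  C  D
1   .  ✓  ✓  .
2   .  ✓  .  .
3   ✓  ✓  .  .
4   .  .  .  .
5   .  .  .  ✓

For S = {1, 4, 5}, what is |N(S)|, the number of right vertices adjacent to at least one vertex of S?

The union of neighbours of {1, 4, 5} is {B, C, D}, which has 3 elements.
Since |N(S)| = 3 ≥ |S| = 3, Hall's condition holds for this subset.

3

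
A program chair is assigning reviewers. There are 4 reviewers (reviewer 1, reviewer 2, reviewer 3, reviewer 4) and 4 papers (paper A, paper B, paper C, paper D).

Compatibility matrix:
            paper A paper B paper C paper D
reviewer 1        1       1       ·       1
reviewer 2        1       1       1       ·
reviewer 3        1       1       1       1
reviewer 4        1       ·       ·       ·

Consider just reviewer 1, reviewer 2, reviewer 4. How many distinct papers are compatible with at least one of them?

The union of neighbours of {reviewer 1, reviewer 2, reviewer 4} is {paper A, paper B, paper C, paper D}, which has 4 elements.
Since |N(S)| = 4 ≥ |S| = 3, Hall's condition holds for this subset.

4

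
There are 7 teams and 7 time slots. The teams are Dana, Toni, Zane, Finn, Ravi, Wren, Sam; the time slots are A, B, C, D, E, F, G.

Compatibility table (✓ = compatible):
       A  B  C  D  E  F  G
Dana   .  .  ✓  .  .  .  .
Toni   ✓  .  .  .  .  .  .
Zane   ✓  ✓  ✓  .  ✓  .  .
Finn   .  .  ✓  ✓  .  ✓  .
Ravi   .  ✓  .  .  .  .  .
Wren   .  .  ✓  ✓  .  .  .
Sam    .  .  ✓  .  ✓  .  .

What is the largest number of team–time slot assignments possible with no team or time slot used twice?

6

A valid assignment of size 6: Dana→C, Toni→A, Zane→E, Finn→F, Ravi→B, Wren→D.
The set {Dana, Toni, Zane, Ravi, Sam} has only 4 neighbours ({A, B, C, E}), so by Hall's theorem at most 6 of the 7 teams can be matched.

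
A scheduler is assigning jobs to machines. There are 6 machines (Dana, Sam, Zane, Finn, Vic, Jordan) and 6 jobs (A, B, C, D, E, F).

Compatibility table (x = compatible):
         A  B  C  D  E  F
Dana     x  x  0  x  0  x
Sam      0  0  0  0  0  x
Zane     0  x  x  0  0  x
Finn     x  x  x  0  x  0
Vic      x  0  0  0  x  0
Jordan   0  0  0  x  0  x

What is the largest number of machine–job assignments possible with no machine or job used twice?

6

A valid assignment of size 6: Dana–B, Sam–F, Zane–C, Finn–E, Vic–A, Jordan–D.
This saturates every machine, so 6 is the maximum.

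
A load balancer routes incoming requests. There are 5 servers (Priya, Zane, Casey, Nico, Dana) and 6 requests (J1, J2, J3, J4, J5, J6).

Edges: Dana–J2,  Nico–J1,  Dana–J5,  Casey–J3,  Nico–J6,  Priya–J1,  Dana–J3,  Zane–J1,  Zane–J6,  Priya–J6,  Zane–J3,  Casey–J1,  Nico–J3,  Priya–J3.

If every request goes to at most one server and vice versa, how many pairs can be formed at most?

A valid assignment of size 4: Priya–J1, Zane–J6, Casey–J3, Dana–J5.
The set {Priya, Zane, Casey, Nico} has only 3 neighbours ({J1, J3, J6}), so by Hall's theorem at most 4 of the 5 servers can be matched.

4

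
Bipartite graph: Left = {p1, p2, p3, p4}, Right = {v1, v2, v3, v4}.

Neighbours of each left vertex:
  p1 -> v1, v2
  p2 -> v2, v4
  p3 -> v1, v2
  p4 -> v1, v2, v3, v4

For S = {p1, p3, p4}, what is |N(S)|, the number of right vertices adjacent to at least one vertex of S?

The union of neighbours of {p1, p3, p4} is {v1, v2, v3, v4}, which has 4 elements.
Since |N(S)| = 4 ≥ |S| = 3, Hall's condition holds for this subset.

4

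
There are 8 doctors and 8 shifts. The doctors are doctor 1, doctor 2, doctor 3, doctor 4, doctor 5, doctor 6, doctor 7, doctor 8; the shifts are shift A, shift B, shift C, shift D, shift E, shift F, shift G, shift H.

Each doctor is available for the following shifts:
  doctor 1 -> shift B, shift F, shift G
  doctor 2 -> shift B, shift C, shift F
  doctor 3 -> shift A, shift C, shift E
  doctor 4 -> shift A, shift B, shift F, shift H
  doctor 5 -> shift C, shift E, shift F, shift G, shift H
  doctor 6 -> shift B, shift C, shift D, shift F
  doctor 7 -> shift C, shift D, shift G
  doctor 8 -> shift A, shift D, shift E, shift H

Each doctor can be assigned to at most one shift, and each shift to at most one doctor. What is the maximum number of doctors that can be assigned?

8

A valid assignment of size 8: doctor 1-shift G, doctor 2-shift C, doctor 3-shift A, doctor 4-shift F, doctor 5-shift H, doctor 6-shift B, doctor 7-shift D, doctor 8-shift E.
All 8 doctors are matched, so no larger matching exists.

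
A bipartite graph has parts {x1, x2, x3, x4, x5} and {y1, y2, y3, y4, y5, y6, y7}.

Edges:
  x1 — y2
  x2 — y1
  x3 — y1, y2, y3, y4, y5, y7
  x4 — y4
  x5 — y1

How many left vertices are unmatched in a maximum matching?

1

A valid assignment of size 4: x1-y2, x2-y1, x3-y7, x4-y4.
The set {x2, x5} has only 1 neighbour ({y1}), so by Hall's theorem at most 4 of the 5 left vertices can be matched.
That matches 4 of the 5, leaving 1 unmatched; no matching can do better.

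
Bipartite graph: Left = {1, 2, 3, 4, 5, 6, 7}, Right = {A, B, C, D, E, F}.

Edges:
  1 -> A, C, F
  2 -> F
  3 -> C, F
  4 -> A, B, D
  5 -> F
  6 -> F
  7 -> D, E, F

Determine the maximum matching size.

For example, pair 1-A, 2-F, 3-C, 4-B, 7-E.
The set {2, 5, 6} has only 1 neighbour ({F}), so by Hall's theorem at most 5 of the 7 left vertices can be matched.

5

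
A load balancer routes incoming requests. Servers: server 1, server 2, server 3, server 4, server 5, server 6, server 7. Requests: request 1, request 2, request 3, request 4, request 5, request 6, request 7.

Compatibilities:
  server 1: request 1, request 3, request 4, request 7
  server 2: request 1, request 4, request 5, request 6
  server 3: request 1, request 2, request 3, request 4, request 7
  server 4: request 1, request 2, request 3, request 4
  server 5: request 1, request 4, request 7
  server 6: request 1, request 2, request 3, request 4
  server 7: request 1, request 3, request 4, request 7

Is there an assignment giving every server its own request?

The set {server 1, server 3, server 4, server 5, server 6, server 7} has only 5 neighbours ({request 1, request 2, request 3, request 4, request 7}), so by Hall's theorem at most 6 of the 7 servers can be matched.
Hence no matching covers every server.

No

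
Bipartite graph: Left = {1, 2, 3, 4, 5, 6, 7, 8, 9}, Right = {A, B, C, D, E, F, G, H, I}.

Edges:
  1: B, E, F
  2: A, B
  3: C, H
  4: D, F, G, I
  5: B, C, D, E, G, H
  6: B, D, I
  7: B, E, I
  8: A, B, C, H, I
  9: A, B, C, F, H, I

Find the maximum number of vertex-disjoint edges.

For example, pair 1→F, 2→B, 3→C, 4→D, 5→G, 6→I, 7→E, 8→H, 9→A.
This saturates every left vertex, so 9 is the maximum.

9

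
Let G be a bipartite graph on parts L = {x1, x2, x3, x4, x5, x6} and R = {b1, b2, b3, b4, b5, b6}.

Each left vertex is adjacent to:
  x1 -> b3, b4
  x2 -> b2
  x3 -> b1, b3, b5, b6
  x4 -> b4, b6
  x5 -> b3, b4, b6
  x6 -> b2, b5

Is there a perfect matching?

One maximum matching: x1-b4, x2-b2, x3-b1, x4-b6, x5-b3, x6-b5.
Every left vertex is matched, so this is a perfect matching.

Yes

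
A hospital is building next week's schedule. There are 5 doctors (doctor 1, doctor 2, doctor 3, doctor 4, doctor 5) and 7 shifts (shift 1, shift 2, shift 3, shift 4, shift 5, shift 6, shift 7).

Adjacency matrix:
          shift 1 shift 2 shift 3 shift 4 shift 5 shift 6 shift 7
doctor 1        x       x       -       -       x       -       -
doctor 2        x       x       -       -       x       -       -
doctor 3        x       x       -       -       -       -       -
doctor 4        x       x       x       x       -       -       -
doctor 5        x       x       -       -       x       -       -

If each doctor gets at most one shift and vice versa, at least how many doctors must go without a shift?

1

For example, pair doctor 1–shift 1, doctor 2–shift 5, doctor 3–shift 2, doctor 4–shift 3.
The set {doctor 1, doctor 2, doctor 3, doctor 5} has only 3 neighbours ({shift 1, shift 2, shift 5}), so by Hall's theorem at most 4 of the 5 doctors can be matched.
That matches 4 of the 5, leaving 1 unmatched; no matching can do better.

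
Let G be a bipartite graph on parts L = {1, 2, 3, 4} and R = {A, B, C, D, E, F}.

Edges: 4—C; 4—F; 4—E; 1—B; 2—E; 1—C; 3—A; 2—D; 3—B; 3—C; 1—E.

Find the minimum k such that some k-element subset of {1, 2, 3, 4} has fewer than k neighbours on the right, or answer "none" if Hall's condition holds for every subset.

none

A matching saturating every left vertex exists, for instance 1→B, 2→D, 3→C, 4→E.
By Hall's marriage theorem, this means |N(S)| ≥ |S| for every subset S, so no violating subset exists.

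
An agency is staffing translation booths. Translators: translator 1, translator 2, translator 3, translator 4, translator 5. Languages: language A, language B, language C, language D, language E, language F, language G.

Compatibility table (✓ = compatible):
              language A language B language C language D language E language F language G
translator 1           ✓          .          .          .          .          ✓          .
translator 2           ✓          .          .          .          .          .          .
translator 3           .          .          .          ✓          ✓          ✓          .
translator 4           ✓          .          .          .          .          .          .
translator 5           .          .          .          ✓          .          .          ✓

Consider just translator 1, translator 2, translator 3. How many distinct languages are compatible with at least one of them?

4

The union of neighbours of {translator 1, translator 2, translator 3} is {language A, language D, language E, language F}, which has 4 elements.
Since |N(S)| = 4 ≥ |S| = 3, Hall's condition holds for this subset.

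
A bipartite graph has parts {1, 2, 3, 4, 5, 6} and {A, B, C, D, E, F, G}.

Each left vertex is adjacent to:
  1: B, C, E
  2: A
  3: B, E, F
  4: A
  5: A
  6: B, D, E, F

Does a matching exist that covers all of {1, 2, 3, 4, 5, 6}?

No

The set {2, 4, 5} has only 1 neighbour ({A}), so by Hall's theorem at most 4 of the 6 left vertices can be matched.
Hence no matching covers every left vertex.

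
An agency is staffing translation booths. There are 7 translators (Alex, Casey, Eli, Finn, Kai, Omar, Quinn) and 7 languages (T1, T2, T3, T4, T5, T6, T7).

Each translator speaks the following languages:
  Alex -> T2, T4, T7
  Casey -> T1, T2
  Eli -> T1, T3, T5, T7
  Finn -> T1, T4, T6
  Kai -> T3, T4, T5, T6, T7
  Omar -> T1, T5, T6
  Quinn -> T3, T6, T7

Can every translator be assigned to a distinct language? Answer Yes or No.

Yes

For example, pair Alex→T4, Casey→T2, Eli→T5, Finn→T1, Kai→T3, Omar→T6, Quinn→T7.
Every translator is matched, so this is a perfect matching.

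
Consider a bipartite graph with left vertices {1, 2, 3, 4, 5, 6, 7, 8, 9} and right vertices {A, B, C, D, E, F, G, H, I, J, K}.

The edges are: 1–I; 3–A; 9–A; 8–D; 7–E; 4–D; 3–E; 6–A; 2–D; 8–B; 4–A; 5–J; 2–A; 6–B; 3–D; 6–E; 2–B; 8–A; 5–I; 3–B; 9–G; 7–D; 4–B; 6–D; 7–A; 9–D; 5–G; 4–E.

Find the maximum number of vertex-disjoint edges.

One maximum matching: 1–I, 2–A, 3–D, 4–E, 5–J, 6–B, 9–G.
The set {2, 3, 4, 6, 7, 8} has only 4 neighbours ({A, B, D, E}), so by Hall's theorem at most 7 of the 9 left vertices can be matched.

7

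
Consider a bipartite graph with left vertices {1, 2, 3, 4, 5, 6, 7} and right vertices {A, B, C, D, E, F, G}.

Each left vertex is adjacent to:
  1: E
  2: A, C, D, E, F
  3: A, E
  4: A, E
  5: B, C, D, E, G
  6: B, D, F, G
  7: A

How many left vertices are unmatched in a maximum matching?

2

A valid assignment of size 5: 1–E, 2–F, 3–A, 5–G, 6–B.
The set {1, 3, 4, 7} has only 2 neighbours ({A, E}), so by Hall's theorem at most 5 of the 7 left vertices can be matched.
That matches 5 of the 7, leaving 2 unmatched; no matching can do better.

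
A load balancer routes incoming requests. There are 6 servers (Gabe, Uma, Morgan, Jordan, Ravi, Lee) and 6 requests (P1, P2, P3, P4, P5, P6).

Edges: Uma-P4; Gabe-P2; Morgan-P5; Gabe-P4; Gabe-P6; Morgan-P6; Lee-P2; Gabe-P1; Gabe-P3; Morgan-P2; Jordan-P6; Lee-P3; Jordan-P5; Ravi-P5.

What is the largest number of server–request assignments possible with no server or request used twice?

For example, pair Gabe–P1, Uma–P4, Morgan–P2, Jordan–P6, Ravi–P5, Lee–P3.
This saturates every server, so 6 is the maximum.

6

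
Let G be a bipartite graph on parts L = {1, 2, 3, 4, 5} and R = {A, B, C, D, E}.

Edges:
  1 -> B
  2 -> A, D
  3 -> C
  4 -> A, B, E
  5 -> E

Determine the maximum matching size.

5

One maximum matching: 1–B, 2–D, 3–C, 4–A, 5–E.
This saturates every left vertex, so 5 is the maximum.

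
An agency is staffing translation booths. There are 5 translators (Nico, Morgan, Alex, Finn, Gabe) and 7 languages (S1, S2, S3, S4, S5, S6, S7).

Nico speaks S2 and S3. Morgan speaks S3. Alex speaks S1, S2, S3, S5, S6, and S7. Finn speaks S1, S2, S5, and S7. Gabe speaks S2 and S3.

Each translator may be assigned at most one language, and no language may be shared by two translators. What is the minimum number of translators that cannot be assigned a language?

A valid assignment of size 4: Nico–S2, Morgan–S3, Alex–S6, Finn–S7.
The set {Nico, Morgan, Gabe} has only 2 neighbours ({S2, S3}), so by Hall's theorem at most 4 of the 5 translators can be matched.
That matches 4 of the 5, leaving 1 unmatched; no matching can do better.

1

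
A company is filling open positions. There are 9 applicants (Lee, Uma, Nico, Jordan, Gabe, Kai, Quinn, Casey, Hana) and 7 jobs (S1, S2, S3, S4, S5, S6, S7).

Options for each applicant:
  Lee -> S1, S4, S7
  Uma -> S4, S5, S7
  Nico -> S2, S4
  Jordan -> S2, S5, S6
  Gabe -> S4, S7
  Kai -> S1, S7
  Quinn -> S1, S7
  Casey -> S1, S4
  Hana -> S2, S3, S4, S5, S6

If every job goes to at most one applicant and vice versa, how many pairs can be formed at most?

One maximum matching: Lee→S1, Uma→S5, Nico→S2, Jordan→S6, Gabe→S4, Kai→S7, Hana→S3.
The set {Lee, Gabe, Kai, Quinn, Casey} has only 3 neighbours ({S1, S4, S7}), so by Hall's theorem at most 7 of the 9 applicants can be matched.

7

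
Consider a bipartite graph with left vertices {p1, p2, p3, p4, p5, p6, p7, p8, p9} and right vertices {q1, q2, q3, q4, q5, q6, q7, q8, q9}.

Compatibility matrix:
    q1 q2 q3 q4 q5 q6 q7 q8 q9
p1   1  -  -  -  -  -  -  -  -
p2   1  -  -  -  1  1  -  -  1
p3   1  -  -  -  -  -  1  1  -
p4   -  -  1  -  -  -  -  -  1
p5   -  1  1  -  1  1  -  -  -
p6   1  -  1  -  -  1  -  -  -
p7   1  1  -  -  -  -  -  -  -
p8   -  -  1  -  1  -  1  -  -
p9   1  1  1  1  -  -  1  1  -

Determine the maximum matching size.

One maximum matching: p1→q1, p2→q5, p3→q8, p4→q9, p5→q6, p6→q3, p7→q2, p8→q7, p9→q4.
All 9 left vertices are matched, so no larger matching exists.

9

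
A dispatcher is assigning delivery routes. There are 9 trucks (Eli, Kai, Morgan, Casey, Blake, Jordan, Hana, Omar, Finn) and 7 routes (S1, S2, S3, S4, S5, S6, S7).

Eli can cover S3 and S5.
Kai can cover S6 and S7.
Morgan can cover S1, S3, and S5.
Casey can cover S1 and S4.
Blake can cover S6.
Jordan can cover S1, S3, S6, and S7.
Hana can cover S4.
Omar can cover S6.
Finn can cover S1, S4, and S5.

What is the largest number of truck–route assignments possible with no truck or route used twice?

A valid assignment of size 6: Eli→S5, Kai→S7, Morgan→S1, Casey→S4, Blake→S6, Jordan→S3.
The set {Eli, Kai, Morgan, Casey, Blake, Jordan, Hana, Omar, Finn} has only 6 neighbours ({S1, S3, S4, S5, S6, S7}), so by Hall's theorem at most 6 of the 9 trucks can be matched.

6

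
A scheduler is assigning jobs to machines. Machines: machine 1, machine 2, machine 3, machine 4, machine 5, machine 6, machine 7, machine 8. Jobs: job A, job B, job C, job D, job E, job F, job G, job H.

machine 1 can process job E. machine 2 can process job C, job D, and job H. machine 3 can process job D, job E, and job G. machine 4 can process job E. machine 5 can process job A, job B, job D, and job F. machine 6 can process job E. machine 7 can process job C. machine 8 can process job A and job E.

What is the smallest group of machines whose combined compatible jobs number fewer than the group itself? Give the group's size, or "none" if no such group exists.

Take S = {machine 1, machine 4}. Its neighbourhood is {job E}, so |N(S)| = 1 < |S| = 2.
No single vertex violates Hall's condition since each has at least one neighbour, so 2 is the minimum.

2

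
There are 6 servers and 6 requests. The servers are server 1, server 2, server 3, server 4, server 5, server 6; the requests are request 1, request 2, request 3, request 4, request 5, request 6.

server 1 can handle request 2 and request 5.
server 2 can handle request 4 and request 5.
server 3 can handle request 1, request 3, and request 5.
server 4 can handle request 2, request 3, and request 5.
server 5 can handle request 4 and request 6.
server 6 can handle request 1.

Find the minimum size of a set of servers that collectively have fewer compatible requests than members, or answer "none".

none

A matching saturating every server exists, for instance server 1→request 2, server 2→request 4, server 3→request 3, server 4→request 5, server 5→request 6, server 6→request 1.
By Hall's marriage theorem, this means |N(S)| ≥ |S| for every subset S, so no violating subset exists.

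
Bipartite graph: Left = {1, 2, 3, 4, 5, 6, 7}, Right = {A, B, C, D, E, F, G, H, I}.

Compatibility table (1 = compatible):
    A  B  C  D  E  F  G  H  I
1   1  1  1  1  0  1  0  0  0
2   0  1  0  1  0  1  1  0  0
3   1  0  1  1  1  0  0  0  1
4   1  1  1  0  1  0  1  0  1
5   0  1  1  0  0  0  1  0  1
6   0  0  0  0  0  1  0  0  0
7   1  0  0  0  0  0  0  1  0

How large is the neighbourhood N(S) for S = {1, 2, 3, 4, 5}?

8

The union of neighbours of {1, 2, 3, 4, 5} is {A, B, C, D, E, F, G, I}, which has 8 elements.
Since |N(S)| = 8 ≥ |S| = 5, Hall's condition holds for this subset.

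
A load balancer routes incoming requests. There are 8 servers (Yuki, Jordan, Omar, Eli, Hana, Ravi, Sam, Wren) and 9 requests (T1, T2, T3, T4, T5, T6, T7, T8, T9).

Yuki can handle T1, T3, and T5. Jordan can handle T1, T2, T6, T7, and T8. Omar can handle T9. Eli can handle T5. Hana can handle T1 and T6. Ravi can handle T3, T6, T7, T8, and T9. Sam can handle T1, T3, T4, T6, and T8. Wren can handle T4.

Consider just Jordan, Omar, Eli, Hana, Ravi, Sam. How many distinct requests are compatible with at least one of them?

9

The union of neighbours of {Jordan, Omar, Eli, Hana, Ravi, Sam} is {T1, T2, T3, T4, T5, T6, T7, T8, T9}, which has 9 elements.
Since |N(S)| = 9 ≥ |S| = 6, Hall's condition holds for this subset.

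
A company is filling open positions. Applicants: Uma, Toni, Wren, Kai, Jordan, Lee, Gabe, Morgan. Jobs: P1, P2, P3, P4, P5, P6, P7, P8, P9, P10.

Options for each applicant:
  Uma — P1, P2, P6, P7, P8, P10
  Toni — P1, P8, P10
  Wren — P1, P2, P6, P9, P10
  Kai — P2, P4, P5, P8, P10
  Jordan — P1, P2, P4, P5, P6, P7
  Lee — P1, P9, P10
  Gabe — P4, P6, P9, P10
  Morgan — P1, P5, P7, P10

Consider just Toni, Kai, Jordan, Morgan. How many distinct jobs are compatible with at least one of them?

The union of neighbours of {Toni, Kai, Jordan, Morgan} is {P1, P2, P4, P5, P6, P7, P8, P10}, which has 8 elements.
Since |N(S)| = 8 ≥ |S| = 4, Hall's condition holds for this subset.

8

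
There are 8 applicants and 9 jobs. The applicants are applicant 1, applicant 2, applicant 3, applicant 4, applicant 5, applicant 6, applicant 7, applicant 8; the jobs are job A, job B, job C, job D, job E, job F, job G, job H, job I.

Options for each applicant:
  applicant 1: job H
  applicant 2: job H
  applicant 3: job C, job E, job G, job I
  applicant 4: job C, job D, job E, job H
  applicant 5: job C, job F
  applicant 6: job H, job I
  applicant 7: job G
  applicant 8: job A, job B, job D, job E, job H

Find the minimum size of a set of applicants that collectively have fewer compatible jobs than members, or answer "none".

Take S = {applicant 1, applicant 2}. Its neighbourhood is {job H}, so |N(S)| = 1 < |S| = 2.
No single vertex violates Hall's condition since each has at least one neighbour, so 2 is the minimum.

2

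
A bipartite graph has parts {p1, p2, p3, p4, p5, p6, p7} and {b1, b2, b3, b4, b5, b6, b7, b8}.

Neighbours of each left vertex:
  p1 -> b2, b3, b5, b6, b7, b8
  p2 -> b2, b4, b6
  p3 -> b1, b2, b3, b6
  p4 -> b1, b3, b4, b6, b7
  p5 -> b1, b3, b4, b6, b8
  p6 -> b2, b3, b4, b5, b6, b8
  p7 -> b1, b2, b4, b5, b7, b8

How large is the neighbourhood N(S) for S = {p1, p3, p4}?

8

The union of neighbours of {p1, p3, p4} is {b1, b2, b3, b4, b5, b6, b7, b8}, which has 8 elements.
Since |N(S)| = 8 ≥ |S| = 3, Hall's condition holds for this subset.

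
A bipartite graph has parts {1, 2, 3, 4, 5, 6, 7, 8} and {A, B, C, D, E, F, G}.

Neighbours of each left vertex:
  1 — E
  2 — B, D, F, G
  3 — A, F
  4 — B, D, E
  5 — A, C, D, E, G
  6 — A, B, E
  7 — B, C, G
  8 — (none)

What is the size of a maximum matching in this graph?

7

One maximum matching: 1→E, 2→G, 3→F, 4→D, 5→C, 6→A, 7→B.
The set {8} has only 0 neighbours (∅), so by Hall's theorem at most 7 of the 8 left vertices can be matched.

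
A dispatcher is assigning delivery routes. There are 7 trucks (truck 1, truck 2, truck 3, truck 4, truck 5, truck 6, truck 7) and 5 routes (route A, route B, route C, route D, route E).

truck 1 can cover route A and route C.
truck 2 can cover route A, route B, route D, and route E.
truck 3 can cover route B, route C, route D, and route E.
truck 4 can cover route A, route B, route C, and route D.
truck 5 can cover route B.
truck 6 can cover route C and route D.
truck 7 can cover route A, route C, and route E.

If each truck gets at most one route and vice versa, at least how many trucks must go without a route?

For example, pair truck 1–route C, truck 2–route A, truck 3–route E, truck 4–route D, truck 5–route B.
The set {truck 1, truck 2, truck 3, truck 4, truck 5, truck 6, truck 7} has only 5 neighbours ({route A, route B, route C, route D, route E}), so by Hall's theorem at most 5 of the 7 trucks can be matched.
That matches 5 of the 7, leaving 2 unmatched; no matching can do better.

2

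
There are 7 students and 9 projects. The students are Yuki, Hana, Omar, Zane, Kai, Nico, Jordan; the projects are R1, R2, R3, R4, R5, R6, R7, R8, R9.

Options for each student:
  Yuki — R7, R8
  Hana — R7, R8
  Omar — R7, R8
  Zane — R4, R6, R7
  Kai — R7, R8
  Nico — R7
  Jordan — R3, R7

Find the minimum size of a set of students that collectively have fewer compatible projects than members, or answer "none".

3

Take S = {Yuki, Hana, Omar}. Its neighbourhood is {R7, R8}, so |N(S)| = 2 < |S| = 3.
Every subset of size less than 3 has at least as many neighbours as members, so 3 is the minimum.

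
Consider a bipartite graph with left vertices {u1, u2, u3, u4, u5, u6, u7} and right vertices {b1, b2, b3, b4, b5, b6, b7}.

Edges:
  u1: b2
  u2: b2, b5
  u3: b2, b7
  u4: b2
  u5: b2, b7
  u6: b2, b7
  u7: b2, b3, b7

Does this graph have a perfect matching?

No

The set {u1, u3, u4, u5, u6} has only 2 neighbours ({b2, b7}), so by Hall's theorem at most 4 of the 7 left vertices can be matched.
Hence no matching covers every left vertex.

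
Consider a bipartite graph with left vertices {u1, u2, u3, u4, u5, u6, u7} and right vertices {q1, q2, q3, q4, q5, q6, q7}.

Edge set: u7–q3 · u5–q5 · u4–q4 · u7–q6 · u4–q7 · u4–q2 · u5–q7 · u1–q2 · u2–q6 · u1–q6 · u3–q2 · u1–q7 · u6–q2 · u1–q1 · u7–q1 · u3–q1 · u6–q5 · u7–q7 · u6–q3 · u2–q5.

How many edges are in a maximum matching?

7

For example, pair u1-q2, u2-q5, u3-q1, u4-q4, u5-q7, u6-q3, u7-q6.
All 7 left vertices are matched, so no larger matching exists.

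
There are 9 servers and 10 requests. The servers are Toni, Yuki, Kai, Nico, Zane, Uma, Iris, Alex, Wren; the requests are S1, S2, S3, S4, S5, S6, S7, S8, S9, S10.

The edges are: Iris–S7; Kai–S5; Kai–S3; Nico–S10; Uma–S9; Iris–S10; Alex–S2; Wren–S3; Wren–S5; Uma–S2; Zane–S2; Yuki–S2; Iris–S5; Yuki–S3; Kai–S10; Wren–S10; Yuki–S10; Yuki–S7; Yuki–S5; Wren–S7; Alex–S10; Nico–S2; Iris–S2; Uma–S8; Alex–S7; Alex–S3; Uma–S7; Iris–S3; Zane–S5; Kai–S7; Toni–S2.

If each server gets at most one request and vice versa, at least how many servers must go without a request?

A valid assignment of size 6: Toni→S2, Yuki→S3, Kai→S7, Nico→S10, Zane→S5, Uma→S8.
The set {Toni, Yuki, Kai, Nico, Zane, Iris, Alex, Wren} has only 5 neighbours ({S10, S2, S3, S5, S7}), so by Hall's theorem at most 6 of the 9 servers can be matched.
That matches 6 of the 9, leaving 3 unmatched; no matching can do better.

3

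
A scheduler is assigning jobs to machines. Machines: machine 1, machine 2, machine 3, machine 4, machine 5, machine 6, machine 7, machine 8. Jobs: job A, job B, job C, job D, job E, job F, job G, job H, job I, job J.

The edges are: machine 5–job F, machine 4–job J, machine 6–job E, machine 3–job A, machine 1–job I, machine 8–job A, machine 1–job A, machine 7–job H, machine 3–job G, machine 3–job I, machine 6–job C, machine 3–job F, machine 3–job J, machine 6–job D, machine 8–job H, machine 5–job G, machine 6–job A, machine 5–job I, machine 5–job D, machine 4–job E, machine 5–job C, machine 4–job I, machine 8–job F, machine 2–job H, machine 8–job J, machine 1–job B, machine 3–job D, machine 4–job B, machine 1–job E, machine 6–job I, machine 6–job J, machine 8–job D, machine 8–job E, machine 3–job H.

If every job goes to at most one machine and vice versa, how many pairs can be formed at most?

7

For example, pair machine 1–job A, machine 2–job H, machine 3–job G, machine 4–job I, machine 5–job F, machine 6–job D, machine 8–job J.
The set {machine 2, machine 7} has only 1 neighbour ({job H}), so by Hall's theorem at most 7 of the 8 machines can be matched.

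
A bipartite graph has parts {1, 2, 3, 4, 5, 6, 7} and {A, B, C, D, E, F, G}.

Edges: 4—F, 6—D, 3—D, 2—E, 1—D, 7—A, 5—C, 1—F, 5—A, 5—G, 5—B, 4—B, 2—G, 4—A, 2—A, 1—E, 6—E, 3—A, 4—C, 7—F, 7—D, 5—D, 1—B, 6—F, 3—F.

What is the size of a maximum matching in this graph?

For example, pair 1–E, 2–G, 3–A, 4–B, 5–C, 6–D, 7–F.
All 7 left vertices are matched, so no larger matching exists.

7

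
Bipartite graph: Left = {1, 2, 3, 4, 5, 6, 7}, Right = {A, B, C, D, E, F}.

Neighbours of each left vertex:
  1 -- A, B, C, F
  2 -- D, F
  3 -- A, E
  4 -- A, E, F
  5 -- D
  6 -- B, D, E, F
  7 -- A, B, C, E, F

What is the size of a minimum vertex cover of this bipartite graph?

6

The 6 edges 1–C, 2–F, 3–A, 4–E, 5–D, 6–B form a matching, so any vertex cover needs at least 6 vertices (one per matched edge).
Conversely {A, B, C, D, E, F} meets every edge and has exactly 6 vertices, so 6 is optimal.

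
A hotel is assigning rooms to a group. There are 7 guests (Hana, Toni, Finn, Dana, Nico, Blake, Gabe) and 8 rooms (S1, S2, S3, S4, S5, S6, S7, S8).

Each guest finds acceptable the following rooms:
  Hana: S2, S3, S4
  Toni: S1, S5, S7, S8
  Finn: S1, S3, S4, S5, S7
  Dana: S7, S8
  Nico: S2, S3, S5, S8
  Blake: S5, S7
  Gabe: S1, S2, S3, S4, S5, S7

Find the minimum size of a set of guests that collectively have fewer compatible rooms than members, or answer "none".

none

A matching saturating every guest exists, for instance Hana→S4, Toni→S1, Finn→S3, Dana→S7, Nico→S8, Blake→S5, Gabe→S2.
By Hall's marriage theorem, this means |N(S)| ≥ |S| for every subset S, so no violating subset exists.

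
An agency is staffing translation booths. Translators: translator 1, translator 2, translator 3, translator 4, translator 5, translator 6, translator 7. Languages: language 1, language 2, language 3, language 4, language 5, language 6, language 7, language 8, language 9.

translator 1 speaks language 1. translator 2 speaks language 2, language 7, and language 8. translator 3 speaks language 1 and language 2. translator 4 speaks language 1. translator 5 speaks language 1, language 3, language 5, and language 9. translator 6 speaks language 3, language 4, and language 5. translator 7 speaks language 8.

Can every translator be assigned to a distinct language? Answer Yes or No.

No

The set {translator 1, translator 4} has only 1 neighbour ({language 1}), so by Hall's theorem at most 6 of the 7 translators can be matched.
Hence no matching covers every translator.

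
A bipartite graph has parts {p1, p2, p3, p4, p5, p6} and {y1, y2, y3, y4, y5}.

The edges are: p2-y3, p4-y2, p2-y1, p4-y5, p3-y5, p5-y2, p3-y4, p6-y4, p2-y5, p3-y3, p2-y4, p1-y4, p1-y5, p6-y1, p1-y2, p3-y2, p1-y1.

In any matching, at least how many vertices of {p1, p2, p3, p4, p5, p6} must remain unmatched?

For example, pair p1→y4, p2→y1, p3→y3, p4→y5, p5→y2.
The set {p1, p2, p3, p4, p5, p6} has only 5 neighbours ({y1, y2, y3, y4, y5}), so by Hall's theorem at most 5 of the 6 left vertices can be matched.
That matches 5 of the 6, leaving 1 unmatched; no matching can do better.

1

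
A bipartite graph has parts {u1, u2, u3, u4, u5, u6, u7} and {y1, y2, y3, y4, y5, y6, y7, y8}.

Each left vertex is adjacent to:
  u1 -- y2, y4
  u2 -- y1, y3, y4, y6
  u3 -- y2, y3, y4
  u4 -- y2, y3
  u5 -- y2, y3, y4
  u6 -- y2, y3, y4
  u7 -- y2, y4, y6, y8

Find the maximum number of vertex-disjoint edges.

5

For example, pair u1-y4, u2-y1, u3-y2, u4-y3, u7-y8.
The set {u1, u3, u4, u5, u6} has only 3 neighbours ({y2, y3, y4}), so by Hall's theorem at most 5 of the 7 left vertices can be matched.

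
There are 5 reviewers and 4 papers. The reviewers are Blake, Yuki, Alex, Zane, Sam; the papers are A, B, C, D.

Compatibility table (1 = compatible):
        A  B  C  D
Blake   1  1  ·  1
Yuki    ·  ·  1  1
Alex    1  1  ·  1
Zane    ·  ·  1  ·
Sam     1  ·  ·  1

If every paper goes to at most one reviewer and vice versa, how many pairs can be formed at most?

4

For example, pair Blake-B, Yuki-D, Alex-A, Zane-C.
The set {Blake, Yuki, Alex, Zane, Sam} has only 4 neighbours ({A, B, C, D}), so by Hall's theorem at most 4 of the 5 reviewers can be matched.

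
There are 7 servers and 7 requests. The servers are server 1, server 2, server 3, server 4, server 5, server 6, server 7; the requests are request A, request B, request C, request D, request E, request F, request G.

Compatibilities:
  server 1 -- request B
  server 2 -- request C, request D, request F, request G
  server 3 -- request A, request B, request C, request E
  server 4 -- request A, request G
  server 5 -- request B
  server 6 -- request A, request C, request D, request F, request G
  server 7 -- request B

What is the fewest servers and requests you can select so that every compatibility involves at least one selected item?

The 5 edges server 1–request B, server 2–request C, server 3–request E, server 4–request G, server 6–request F form a matching, so any vertex cover needs at least 5 vertices (one per matched edge).
Conversely {server 2, server 3, server 4, server 6, request B} meets every edge and has exactly 5 vertices, so 5 is optimal.

5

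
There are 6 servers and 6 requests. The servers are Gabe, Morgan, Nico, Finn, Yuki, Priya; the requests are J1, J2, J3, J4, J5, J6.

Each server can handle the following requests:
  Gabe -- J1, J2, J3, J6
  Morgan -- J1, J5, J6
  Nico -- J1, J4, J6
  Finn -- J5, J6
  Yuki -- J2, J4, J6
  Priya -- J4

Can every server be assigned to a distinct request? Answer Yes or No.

Yes

For example, pair Gabe–J3, Morgan–J1, Nico–J6, Finn–J5, Yuki–J2, Priya–J4.
Every server is matched, so this is a perfect matching.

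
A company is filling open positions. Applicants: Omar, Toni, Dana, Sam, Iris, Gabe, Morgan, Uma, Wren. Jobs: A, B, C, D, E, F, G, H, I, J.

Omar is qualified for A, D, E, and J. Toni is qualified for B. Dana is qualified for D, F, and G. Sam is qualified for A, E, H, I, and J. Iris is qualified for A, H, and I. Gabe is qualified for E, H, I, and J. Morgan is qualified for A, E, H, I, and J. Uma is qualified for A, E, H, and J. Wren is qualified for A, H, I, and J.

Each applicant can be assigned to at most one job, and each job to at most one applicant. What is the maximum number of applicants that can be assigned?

8

A valid assignment of size 8: Omar→D, Toni→B, Dana→F, Sam→A, Iris→I, Gabe→H, Morgan→J, Uma→E.
The set {Sam, Iris, Gabe, Morgan, Uma, Wren} has only 5 neighbours ({A, E, H, I, J}), so by Hall's theorem at most 8 of the 9 applicants can be matched.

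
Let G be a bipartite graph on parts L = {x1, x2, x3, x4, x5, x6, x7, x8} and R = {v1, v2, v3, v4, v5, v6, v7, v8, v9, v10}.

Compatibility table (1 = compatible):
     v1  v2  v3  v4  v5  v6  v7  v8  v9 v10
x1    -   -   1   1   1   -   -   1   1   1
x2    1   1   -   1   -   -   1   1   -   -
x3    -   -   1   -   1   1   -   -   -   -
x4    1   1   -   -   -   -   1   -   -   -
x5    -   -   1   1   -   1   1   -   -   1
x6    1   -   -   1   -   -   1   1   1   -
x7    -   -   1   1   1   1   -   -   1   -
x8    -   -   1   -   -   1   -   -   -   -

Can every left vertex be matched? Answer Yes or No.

One maximum matching: x1–v3, x2–v1, x3–v5, x4–v2, x5–v10, x6–v8, x7–v9, x8–v6.
Every left vertex is matched, so this matching saturates all of them.

Yes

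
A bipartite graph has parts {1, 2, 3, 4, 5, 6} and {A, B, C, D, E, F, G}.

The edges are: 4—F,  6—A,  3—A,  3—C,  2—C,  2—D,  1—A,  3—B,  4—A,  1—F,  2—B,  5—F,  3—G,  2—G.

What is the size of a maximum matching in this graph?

4

For example, pair 1→A, 2→G, 3→B, 4→F.
The set {1, 4, 5, 6} has only 2 neighbours ({A, F}), so by Hall's theorem at most 4 of the 6 left vertices can be matched.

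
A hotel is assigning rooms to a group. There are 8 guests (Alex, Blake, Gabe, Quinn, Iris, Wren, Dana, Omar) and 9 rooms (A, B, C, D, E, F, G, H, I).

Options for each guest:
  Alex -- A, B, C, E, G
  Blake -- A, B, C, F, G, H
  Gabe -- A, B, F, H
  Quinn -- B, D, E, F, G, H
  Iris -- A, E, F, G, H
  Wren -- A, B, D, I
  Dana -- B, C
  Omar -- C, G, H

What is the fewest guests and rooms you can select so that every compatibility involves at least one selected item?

The 8 edges Alex–A, Blake–H, Gabe–F, Quinn–E, Iris–G, Wren–I, Dana–B, Omar–C form a matching, so any vertex cover needs at least 8 vertices (one per matched edge).
Conversely {Alex, Blake, Gabe, Quinn, Iris, Wren, Dana, Omar} meets every edge and has exactly 8 vertices, so 8 is optimal.

8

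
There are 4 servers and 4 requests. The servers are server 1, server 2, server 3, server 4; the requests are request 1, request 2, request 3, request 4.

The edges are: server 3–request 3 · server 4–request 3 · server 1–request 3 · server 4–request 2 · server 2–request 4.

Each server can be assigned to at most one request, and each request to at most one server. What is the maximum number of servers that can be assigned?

One maximum matching: server 1→request 3, server 2→request 4, server 4→request 2.
The set {server 1, server 3} has only 1 neighbour ({request 3}), so by Hall's theorem at most 3 of the 4 servers can be matched.

3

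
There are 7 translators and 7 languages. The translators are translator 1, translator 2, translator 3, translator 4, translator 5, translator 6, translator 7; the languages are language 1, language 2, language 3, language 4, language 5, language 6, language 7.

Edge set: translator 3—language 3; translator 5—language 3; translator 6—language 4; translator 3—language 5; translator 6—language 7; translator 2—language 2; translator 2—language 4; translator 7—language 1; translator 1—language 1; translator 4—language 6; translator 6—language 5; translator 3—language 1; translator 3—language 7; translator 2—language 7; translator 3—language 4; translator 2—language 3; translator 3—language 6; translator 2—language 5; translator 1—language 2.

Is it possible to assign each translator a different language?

Yes

A valid assignment of size 7: translator 1–language 2, translator 2–language 7, translator 3–language 5, translator 4–language 6, translator 5–language 3, translator 6–language 4, translator 7–language 1.
All 7 translators are covered.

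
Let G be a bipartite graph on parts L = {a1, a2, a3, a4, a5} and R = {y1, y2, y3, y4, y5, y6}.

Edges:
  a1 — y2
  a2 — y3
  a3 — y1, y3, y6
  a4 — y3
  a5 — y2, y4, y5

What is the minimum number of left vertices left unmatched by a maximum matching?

1

One maximum matching: a1–y2, a2–y3, a3–y1, a5–y5.
The set {a2, a4} has only 1 neighbour ({y3}), so by Hall's theorem at most 4 of the 5 left vertices can be matched.
That matches 4 of the 5, leaving 1 unmatched; no matching can do better.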